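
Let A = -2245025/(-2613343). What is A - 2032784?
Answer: -5312359591887/2613343 ≈ -2.0328e+6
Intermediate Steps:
A = 2245025/2613343 (A = -2245025*(-1/2613343) = 2245025/2613343 ≈ 0.85906)
A - 2032784 = 2245025/2613343 - 2032784 = -5312359591887/2613343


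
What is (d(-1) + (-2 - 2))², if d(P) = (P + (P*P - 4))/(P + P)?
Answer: 4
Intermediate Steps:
d(P) = (-4 + P + P²)/(2*P) (d(P) = (P + (P² - 4))/((2*P)) = (P + (-4 + P²))*(1/(2*P)) = (-4 + P + P²)*(1/(2*P)) = (-4 + P + P²)/(2*P))
(d(-1) + (-2 - 2))² = ((½)*(-4 - (1 - 1))/(-1) + (-2 - 2))² = ((½)*(-1)*(-4 - 1*0) - 4)² = ((½)*(-1)*(-4 + 0) - 4)² = ((½)*(-1)*(-4) - 4)² = (2 - 4)² = (-2)² = 4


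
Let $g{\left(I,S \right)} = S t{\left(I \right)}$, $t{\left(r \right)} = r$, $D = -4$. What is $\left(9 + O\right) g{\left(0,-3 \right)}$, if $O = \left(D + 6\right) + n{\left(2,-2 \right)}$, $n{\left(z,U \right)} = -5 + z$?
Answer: $0$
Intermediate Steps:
$g{\left(I,S \right)} = I S$ ($g{\left(I,S \right)} = S I = I S$)
$O = -1$ ($O = \left(-4 + 6\right) + \left(-5 + 2\right) = 2 - 3 = -1$)
$\left(9 + O\right) g{\left(0,-3 \right)} = \left(9 - 1\right) 0 \left(-3\right) = 8 \cdot 0 = 0$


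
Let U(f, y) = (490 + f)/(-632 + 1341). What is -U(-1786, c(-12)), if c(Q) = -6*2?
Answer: 1296/709 ≈ 1.8279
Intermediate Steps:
c(Q) = -12
U(f, y) = 490/709 + f/709 (U(f, y) = (490 + f)/709 = (490 + f)*(1/709) = 490/709 + f/709)
-U(-1786, c(-12)) = -(490/709 + (1/709)*(-1786)) = -(490/709 - 1786/709) = -1*(-1296/709) = 1296/709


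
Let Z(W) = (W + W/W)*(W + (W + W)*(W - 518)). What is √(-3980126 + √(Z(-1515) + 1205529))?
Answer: √(-3980126 + I*√9322725621) ≈ 24.2 + 1995.2*I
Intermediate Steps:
Z(W) = (1 + W)*(W + 2*W*(-518 + W)) (Z(W) = (W + 1)*(W + (2*W)*(-518 + W)) = (1 + W)*(W + 2*W*(-518 + W)))
√(-3980126 + √(Z(-1515) + 1205529)) = √(-3980126 + √(-1515*(-1035 - 1033*(-1515) + 2*(-1515)²) + 1205529)) = √(-3980126 + √(-1515*(-1035 + 1564995 + 2*2295225) + 1205529)) = √(-3980126 + √(-1515*(-1035 + 1564995 + 4590450) + 1205529)) = √(-3980126 + √(-1515*6154410 + 1205529)) = √(-3980126 + √(-9323931150 + 1205529)) = √(-3980126 + √(-9322725621)) = √(-3980126 + I*√9322725621)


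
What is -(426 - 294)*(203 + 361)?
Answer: -74448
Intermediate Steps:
-(426 - 294)*(203 + 361) = -132*564 = -1*74448 = -74448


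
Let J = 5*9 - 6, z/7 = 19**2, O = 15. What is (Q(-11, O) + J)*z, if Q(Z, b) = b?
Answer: 136458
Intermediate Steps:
z = 2527 (z = 7*19**2 = 7*361 = 2527)
J = 39 (J = 45 - 6 = 39)
(Q(-11, O) + J)*z = (15 + 39)*2527 = 54*2527 = 136458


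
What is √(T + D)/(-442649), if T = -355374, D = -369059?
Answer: -I*√724433/442649 ≈ -0.0019228*I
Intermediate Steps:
√(T + D)/(-442649) = √(-355374 - 369059)/(-442649) = √(-724433)*(-1/442649) = (I*√724433)*(-1/442649) = -I*√724433/442649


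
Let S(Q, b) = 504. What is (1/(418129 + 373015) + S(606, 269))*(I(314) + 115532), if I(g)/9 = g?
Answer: 23596831890283/395572 ≈ 5.9652e+7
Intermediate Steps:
I(g) = 9*g
(1/(418129 + 373015) + S(606, 269))*(I(314) + 115532) = (1/(418129 + 373015) + 504)*(9*314 + 115532) = (1/791144 + 504)*(2826 + 115532) = (1/791144 + 504)*118358 = (398736577/791144)*118358 = 23596831890283/395572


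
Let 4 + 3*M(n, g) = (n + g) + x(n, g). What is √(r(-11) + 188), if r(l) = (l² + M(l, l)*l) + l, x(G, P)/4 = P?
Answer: 8*√78/3 ≈ 23.551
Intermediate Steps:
x(G, P) = 4*P
M(n, g) = -4/3 + n/3 + 5*g/3 (M(n, g) = -4/3 + ((n + g) + 4*g)/3 = -4/3 + ((g + n) + 4*g)/3 = -4/3 + (n + 5*g)/3 = -4/3 + (n/3 + 5*g/3) = -4/3 + n/3 + 5*g/3)
r(l) = l + l² + l*(-4/3 + 2*l) (r(l) = (l² + (-4/3 + l/3 + 5*l/3)*l) + l = (l² + (-4/3 + 2*l)*l) + l = (l² + l*(-4/3 + 2*l)) + l = l + l² + l*(-4/3 + 2*l))
√(r(-11) + 188) = √((⅓)*(-11)*(-1 + 9*(-11)) + 188) = √((⅓)*(-11)*(-1 - 99) + 188) = √((⅓)*(-11)*(-100) + 188) = √(1100/3 + 188) = √(1664/3) = 8*√78/3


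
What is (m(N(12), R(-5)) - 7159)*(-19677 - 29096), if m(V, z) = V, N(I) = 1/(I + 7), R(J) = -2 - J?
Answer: 349163340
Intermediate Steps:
N(I) = 1/(7 + I)
(m(N(12), R(-5)) - 7159)*(-19677 - 29096) = (1/(7 + 12) - 7159)*(-19677 - 29096) = (1/19 - 7159)*(-48773) = -136020/19*(-48773) = 349163340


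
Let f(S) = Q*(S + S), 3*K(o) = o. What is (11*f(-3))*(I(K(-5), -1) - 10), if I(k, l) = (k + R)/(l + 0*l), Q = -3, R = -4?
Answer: -858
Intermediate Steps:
K(o) = o/3
I(k, l) = (-4 + k)/l (I(k, l) = (k - 4)/(l + 0*l) = (-4 + k)/(l + 0) = (-4 + k)/l)
f(S) = -6*S (f(S) = -3*(S + S) = -6*S)
(11*f(-3))*(I(K(-5), -1) - 10) = (11*(-6*(-3)))*((-4 + (⅓)*(-5))/(-1) - 10) = (11*18)*(-(-4 - 5/3) - 10) = 198*(-1*(-17/3) - 10) = 198*(17/3 - 10) = 198*(-13/3) = -858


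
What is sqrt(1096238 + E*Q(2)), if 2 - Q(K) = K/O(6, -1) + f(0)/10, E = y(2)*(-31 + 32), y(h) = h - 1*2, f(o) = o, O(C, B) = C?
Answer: sqrt(1096238) ≈ 1047.0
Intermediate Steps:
y(h) = -2 + h (y(h) = h - 2 = -2 + h)
E = 0 (E = (-2 + 2)*(-31 + 32) = 0*1 = 0)
Q(K) = 2 - K/6 (Q(K) = 2 - (K/6 + 0/10) = 2 - (K*(1/6) + 0*(1/10)) = 2 - (K/6 + 0) = 2 - K/6)
sqrt(1096238 + E*Q(2)) = sqrt(1096238 + 0*(2 - 1/6*2)) = sqrt(1096238 + 0*(2 - 1/3)) = sqrt(1096238 + 0*(5/3)) = sqrt(1096238 + 0) = sqrt(1096238)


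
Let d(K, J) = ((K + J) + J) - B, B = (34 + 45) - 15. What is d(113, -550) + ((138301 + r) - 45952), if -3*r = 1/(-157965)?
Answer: 43265665711/473895 ≈ 91298.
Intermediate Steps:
B = 64 (B = 79 - 15 = 64)
r = 1/473895 (r = -1/3/(-157965) = -1/3*(-1/157965) = 1/473895 ≈ 2.1102e-6)
d(K, J) = -64 + K + 2*J (d(K, J) = ((K + J) + J) - 1*64 = ((J + K) + J) - 64 = (K + 2*J) - 64 = -64 + K + 2*J)
d(113, -550) + ((138301 + r) - 45952) = (-64 + 113 + 2*(-550)) + ((138301 + 1/473895) - 45952) = (-64 + 113 - 1100) + (65540152396/473895 - 45952) = -1051 + 43763729356/473895 = 43265665711/473895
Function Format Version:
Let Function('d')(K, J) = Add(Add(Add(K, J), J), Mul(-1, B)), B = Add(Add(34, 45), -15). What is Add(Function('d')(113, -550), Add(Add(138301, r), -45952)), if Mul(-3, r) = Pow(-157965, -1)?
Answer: Rational(43265665711, 473895) ≈ 91298.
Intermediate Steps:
B = 64 (B = Add(79, -15) = 64)
r = Rational(1, 473895) (r = Mul(Rational(-1, 3), Pow(-157965, -1)) = Mul(Rational(-1, 3), Rational(-1, 157965)) = Rational(1, 473895) ≈ 2.1102e-6)
Function('d')(K, J) = Add(-64, K, Mul(2, J)) (Function('d')(K, J) = Add(Add(Add(K, J), J), Mul(-1, 64)) = Add(Add(Add(J, K), J), -64) = Add(Add(K, Mul(2, J)), -64) = Add(-64, K, Mul(2, J)))
Add(Function('d')(113, -550), Add(Add(138301, r), -45952)) = Add(Add(-64, 113, Mul(2, -550)), Add(Add(138301, Rational(1, 473895)), -45952)) = Add(Add(-64, 113, -1100), Add(Rational(65540152396, 473895), -45952)) = Add(-1051, Rational(43763729356, 473895)) = Rational(43265665711, 473895)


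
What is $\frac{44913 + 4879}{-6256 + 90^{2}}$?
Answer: $\frac{12448}{461} \approx 27.002$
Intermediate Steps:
$\frac{44913 + 4879}{-6256 + 90^{2}} = \frac{49792}{-6256 + 8100} = \frac{49792}{1844} = 49792 \cdot \frac{1}{1844} = \frac{12448}{461}$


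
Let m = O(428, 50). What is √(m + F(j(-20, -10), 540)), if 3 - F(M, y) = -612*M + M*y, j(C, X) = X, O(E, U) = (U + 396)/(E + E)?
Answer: I*√32811871/214 ≈ 26.767*I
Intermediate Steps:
O(E, U) = (396 + U)/(2*E) (O(E, U) = (396 + U)/((2*E)) = (396 + U)*(1/(2*E)) = (396 + U)/(2*E))
F(M, y) = 3 + 612*M - M*y (F(M, y) = 3 - (-612*M + M*y) = 3 + (612*M - M*y) = 3 + 612*M - M*y)
m = 223/428 (m = (½)*(396 + 50)/428 = (½)*(1/428)*446 = 223/428 ≈ 0.52103)
√(m + F(j(-20, -10), 540)) = √(223/428 + (3 + 612*(-10) - 1*(-10)*540)) = √(223/428 + (3 - 6120 + 5400)) = √(223/428 - 717) = √(-306653/428) = I*√32811871/214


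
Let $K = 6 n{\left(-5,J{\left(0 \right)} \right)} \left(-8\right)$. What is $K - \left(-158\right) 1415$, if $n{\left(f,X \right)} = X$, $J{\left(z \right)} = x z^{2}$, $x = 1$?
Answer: $223570$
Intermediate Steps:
$J{\left(z \right)} = z^{2}$ ($J{\left(z \right)} = 1 z^{2} = z^{2}$)
$K = 0$ ($K = 6 \cdot 0^{2} \left(-8\right) = 6 \cdot 0 \left(-8\right) = 0 \left(-8\right) = 0$)
$K - \left(-158\right) 1415 = 0 - \left(-158\right) 1415 = 0 - -223570 = 0 + 223570 = 223570$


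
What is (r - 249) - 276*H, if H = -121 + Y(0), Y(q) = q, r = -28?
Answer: 33119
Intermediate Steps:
H = -121 (H = -121 + 0 = -121)
(r - 249) - 276*H = (-28 - 249) - 276*(-121) = -277 + 33396 = 33119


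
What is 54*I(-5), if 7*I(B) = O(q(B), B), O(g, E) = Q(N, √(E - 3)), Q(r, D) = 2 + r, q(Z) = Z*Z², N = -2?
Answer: 0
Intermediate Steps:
q(Z) = Z³
O(g, E) = 0 (O(g, E) = 2 - 2 = 0)
I(B) = 0 (I(B) = (⅐)*0 = 0)
54*I(-5) = 54*0 = 0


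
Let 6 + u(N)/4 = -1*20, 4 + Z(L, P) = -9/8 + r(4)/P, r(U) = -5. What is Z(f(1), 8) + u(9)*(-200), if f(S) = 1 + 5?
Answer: 83177/4 ≈ 20794.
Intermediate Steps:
f(S) = 6
Z(L, P) = -41/8 - 5/P (Z(L, P) = -4 + (-9/8 - 5/P) = -41/8 - 5/P)
u(N) = -104 (u(N) = -24 + 4*(-1*20) = -24 + 4*(-20) = -24 - 80 = -104)
Z(f(1), 8) + u(9)*(-200) = (-41/8 - 5/8) - 104*(-200) = (-41/8 - 5*⅛) + 20800 = (-41/8 - 5/8) + 20800 = -23/4 + 20800 = 83177/4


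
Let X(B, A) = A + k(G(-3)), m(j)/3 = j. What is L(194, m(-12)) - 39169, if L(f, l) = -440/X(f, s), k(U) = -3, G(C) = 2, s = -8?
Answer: -39129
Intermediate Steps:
m(j) = 3*j
X(B, A) = -3 + A (X(B, A) = A - 3 = -3 + A)
L(f, l) = 40 (L(f, l) = -440/(-3 - 8) = -440/(-11) = -440*(-1/11) = 40)
L(194, m(-12)) - 39169 = 40 - 39169 = -39129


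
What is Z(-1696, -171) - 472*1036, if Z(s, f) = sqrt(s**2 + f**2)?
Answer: -488992 + sqrt(2905657) ≈ -4.8729e+5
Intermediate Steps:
Z(s, f) = sqrt(f**2 + s**2)
Z(-1696, -171) - 472*1036 = sqrt((-171)**2 + (-1696)**2) - 472*1036 = sqrt(29241 + 2876416) - 488992 = sqrt(2905657) - 488992 = -488992 + sqrt(2905657)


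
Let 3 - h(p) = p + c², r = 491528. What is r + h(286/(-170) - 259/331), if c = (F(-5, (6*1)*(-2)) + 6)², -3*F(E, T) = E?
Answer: 1112299490138/2278935 ≈ 4.8808e+5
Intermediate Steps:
F(E, T) = -E/3
c = 529/9 (c = (-⅓*(-5) + 6)² = (5/3 + 6)² = (23/3)² = 529/9 ≈ 58.778)
h(p) = -279598/81 - p (h(p) = 3 - (p + (529/9)²) = 3 - (p + 279841/81) = 3 - (279841/81 + p) = 3 + (-279841/81 - p) = -279598/81 - p)
r + h(286/(-170) - 259/331) = 491528 + (-279598/81 - (286/(-170) - 259/331)) = 491528 + (-279598/81 - (286*(-1/170) - 259*1/331)) = 491528 + (-279598/81 - (-143/85 - 259/331)) = 491528 + (-279598/81 - 1*(-69348/28135)) = 491528 + (-279598/81 + 69348/28135) = 491528 - 7860872542/2278935 = 1112299490138/2278935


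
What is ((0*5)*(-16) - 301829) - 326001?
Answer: -627830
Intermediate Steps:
((0*5)*(-16) - 301829) - 326001 = (0*(-16) - 301829) - 326001 = (0 - 301829) - 326001 = -301829 - 326001 = -627830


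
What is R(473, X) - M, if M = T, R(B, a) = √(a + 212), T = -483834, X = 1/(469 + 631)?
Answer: 483834 + √2565211/110 ≈ 4.8385e+5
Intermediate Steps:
X = 1/1100 ≈ 0.00090909
R(B, a) = √(212 + a)
M = -483834
R(473, X) - M = √(212 + 1/1100) - 1*(-483834) = √(233201/1100) + 483834 = √2565211/110 + 483834 = 483834 + √2565211/110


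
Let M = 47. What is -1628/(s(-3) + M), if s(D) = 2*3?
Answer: -1628/53 ≈ -30.717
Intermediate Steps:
s(D) = 6
-1628/(s(-3) + M) = -1628/(6 + 47) = -1628/53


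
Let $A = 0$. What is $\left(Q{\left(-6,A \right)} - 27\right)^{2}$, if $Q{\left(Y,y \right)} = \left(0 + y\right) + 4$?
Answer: $529$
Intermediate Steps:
$Q{\left(Y,y \right)} = 4 + y$ ($Q{\left(Y,y \right)} = y + 4 = 4 + y$)
$\left(Q{\left(-6,A \right)} - 27\right)^{2} = \left(\left(4 + 0\right) - 27\right)^{2} = \left(4 - 27\right)^{2} = \left(-23\right)^{2} = 529$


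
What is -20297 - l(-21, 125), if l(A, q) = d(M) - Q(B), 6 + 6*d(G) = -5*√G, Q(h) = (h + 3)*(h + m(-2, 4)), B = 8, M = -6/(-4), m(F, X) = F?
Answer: -20230 + 5*√6/12 ≈ -20229.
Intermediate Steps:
M = 3/2 (M = -6*(-¼) = 3/2 ≈ 1.5000)
Q(h) = (-2 + h)*(3 + h) (Q(h) = (h + 3)*(h - 2) = (3 + h)*(-2 + h) = (-2 + h)*(3 + h))
d(G) = -1 - 5*√G/6 (d(G) = -1 + (-5*√G)/6 = -1 - 5*√G/6)
l(A, q) = -67 - 5*√6/12 (l(A, q) = (-1 - 5*√6/12) - (-6 + 8 + 8²) = (-1 - 5*√6/12) - (-6 + 8 + 64) = (-1 - 5*√6/12) - 1*66 = (-1 - 5*√6/12) - 66 = -67 - 5*√6/12)
-20297 - l(-21, 125) = -20297 - (-67 - 5*√6/12) = -20297 + (67 + 5*√6/12) = -20230 + 5*√6/12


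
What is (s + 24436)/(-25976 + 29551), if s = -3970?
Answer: 20466/3575 ≈ 5.7248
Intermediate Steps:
(s + 24436)/(-25976 + 29551) = (-3970 + 24436)/(-25976 + 29551) = 20466/3575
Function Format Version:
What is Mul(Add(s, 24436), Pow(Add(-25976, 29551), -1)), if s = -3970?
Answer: Rational(20466, 3575) ≈ 5.7248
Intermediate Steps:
Mul(Add(s, 24436), Pow(Add(-25976, 29551), -1)) = Mul(Add(-3970, 24436), Pow(Add(-25976, 29551), -1)) = Mul(20466, Pow(3575, -1)) = Mul(20466, Rational(1, 3575)) = Rational(20466, 3575)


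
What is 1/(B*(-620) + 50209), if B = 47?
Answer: 1/21069 ≈ 4.7463e-5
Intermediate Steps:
1/(B*(-620) + 50209) = 1/(47*(-620) + 50209) = 1/(-29140 + 50209) = 1/21069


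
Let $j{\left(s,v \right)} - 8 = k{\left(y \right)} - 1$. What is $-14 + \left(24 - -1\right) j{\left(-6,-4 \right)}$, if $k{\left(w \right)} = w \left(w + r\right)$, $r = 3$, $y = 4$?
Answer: $861$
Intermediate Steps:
$k{\left(w \right)} = w \left(3 + w\right)$ ($k{\left(w \right)} = w \left(w + 3\right) = w \left(3 + w\right)$)
$j{\left(s,v \right)} = 35$ ($j{\left(s,v \right)} = 8 - \left(1 - 4 \left(3 + 4\right)\right) = 8 + \left(4 \cdot 7 - 1\right) = 8 + \left(28 - 1\right) = 8 + 27 = 35$)
$-14 + \left(24 - -1\right) j{\left(-6,-4 \right)} = -14 + \left(24 - -1\right) 35 = -14 + \left(24 + 1\right) 35 = -14 + 25 \cdot 35 = -14 + 875 = 861$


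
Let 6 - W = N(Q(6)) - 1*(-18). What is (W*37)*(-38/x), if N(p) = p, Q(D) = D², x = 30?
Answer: 11248/5 ≈ 2249.6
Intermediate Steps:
W = -48 (W = 6 - (6² - 1*(-18)) = 6 - (36 + 18) = 6 - 1*54 = 6 - 54 = -48)
(W*37)*(-38/x) = (-48*37)*(-38/30) = -(-67488)/30 = -1776*(-19/15) = 11248/5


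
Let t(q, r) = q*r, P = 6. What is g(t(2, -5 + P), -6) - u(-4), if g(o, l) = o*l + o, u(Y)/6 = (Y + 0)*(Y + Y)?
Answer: -202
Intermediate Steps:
u(Y) = 12*Y² (u(Y) = 6*((Y + 0)*(Y + Y)) = 6*(Y*(2*Y)) = 6*(2*Y²) = 12*Y²)
g(o, l) = o + l*o (g(o, l) = l*o + o = o + l*o)
g(t(2, -5 + P), -6) - u(-4) = (2*(-5 + 6))*(1 - 6) - 12*(-4)² = (2*1)*(-5) - 12*16 = 2*(-5) - 1*192 = -10 - 192 = -202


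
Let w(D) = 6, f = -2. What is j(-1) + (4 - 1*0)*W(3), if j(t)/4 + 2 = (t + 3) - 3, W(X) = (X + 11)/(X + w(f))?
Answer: -52/9 ≈ -5.7778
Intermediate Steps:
W(X) = (11 + X)/(6 + X) (W(X) = (X + 11)/(X + 6) = (11 + X)/(6 + X))
j(t) = -8 + 4*t (j(t) = -8 + 4*((t + 3) - 3) = -8 + 4*((3 + t) - 3) = -8 + 4*t)
j(-1) + (4 - 1*0)*W(3) = (-8 + 4*(-1)) + (4 - 1*0)*((11 + 3)/(6 + 3)) = (-8 - 4) + (4 + 0)*(14/9) = -12 + 4*((⅑)*14) = -12 + 4*(14/9) = -12 + 56/9 = -52/9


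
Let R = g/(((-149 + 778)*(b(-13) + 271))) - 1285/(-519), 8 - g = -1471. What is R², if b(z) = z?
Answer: 16842167574241/2727313525764 ≈ 6.1754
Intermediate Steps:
g = 1479 (g = 8 - 1*(-1471) = 8 + 1471 = 1479)
R = 4103921/1651458 (R = 1479/(((-149 + 778)*(-13 + 271))) - 1285/(-519) = 1479/((629*258)) - 1285*(-1/519) = 1479/162282 + 1285/519 = 1479*(1/162282) + 1285/519 = 29/3182 + 1285/519 = 4103921/1651458 ≈ 2.4850)
R² = (4103921/1651458)² = 16842167574241/2727313525764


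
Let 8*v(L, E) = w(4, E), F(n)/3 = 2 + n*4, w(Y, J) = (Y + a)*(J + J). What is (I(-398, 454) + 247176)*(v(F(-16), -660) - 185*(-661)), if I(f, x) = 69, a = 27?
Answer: 28969696650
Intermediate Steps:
w(Y, J) = 2*J*(27 + Y) (w(Y, J) = (Y + 27)*(J + J) = (27 + Y)*(2*J) = 2*J*(27 + Y))
F(n) = 6 + 12*n (F(n) = 3*(2 + n*4) = 3*(2 + 4*n) = 6 + 12*n)
v(L, E) = 31*E/4 (v(L, E) = (2*E*(27 + 4))/8 = (2*E*31)/8 = (62*E)/8 = 31*E/4)
(I(-398, 454) + 247176)*(v(F(-16), -660) - 185*(-661)) = (69 + 247176)*((31/4)*(-660) - 185*(-661)) = 247245*(-5115 + 122285) = 247245*117170 = 28969696650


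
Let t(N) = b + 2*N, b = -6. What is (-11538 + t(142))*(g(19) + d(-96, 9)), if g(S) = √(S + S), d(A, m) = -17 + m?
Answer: 90080 - 11260*√38 ≈ 20669.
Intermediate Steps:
g(S) = √2*√S (g(S) = √(2*S) = √2*√S)
t(N) = -6 + 2*N
(-11538 + t(142))*(g(19) + d(-96, 9)) = (-11538 + (-6 + 2*142))*(√2*√19 + (-17 + 9)) = (-11538 + (-6 + 284))*(√38 - 8) = (-11538 + 278)*(-8 + √38) = -11260*(-8 + √38) = 90080 - 11260*√38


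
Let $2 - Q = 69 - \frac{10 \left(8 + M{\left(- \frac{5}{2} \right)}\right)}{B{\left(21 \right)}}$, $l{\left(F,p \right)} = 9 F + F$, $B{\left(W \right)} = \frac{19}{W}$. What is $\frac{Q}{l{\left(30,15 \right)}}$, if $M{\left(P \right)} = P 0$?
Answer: $\frac{407}{5700} \approx 0.071404$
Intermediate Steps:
$M{\left(P \right)} = 0$
$l{\left(F,p \right)} = 10 F$
$Q = \frac{407}{19}$ ($Q = 2 - \left(69 - \frac{10 \left(8 + 0\right)}{19 \cdot \frac{1}{21}}\right) = 2 - \left(69 - \frac{10 \cdot 8}{19 \cdot \frac{1}{21}}\right) = 2 - \left(69 - \frac{80}{\frac{19}{21}}\right) = 2 - \left(69 - 80 \cdot \frac{21}{19}\right) = 2 - \left(69 - \frac{1680}{19}\right) = 2 - - \frac{369}{19} = 2 + \frac{369}{19} = \frac{407}{19} \approx 21.421$)
$\frac{Q}{l{\left(30,15 \right)}} = \frac{407}{19 \cdot 10 \cdot 30} = \frac{407}{19 \cdot 300} = \frac{407}{19} \cdot \frac{1}{300} = \frac{407}{5700}$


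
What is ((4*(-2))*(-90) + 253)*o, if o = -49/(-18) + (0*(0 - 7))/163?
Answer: 47677/18 ≈ 2648.7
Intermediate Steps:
o = 49/18 (o = -49*(-1/18) + (0*(-7))*(1/163) = 49/18 + 0*(1/163) = 49/18 + 0 = 49/18 ≈ 2.7222)
((4*(-2))*(-90) + 253)*o = ((4*(-2))*(-90) + 253)*(49/18) = (-8*(-90) + 253)*(49/18) = (720 + 253)*(49/18) = 973*(49/18) = 47677/18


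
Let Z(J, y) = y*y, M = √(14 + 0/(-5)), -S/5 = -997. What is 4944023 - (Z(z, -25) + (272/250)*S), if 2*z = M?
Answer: 123449358/25 ≈ 4.9380e+6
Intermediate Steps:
S = 4985 (S = -5*(-997) = 4985)
M = √14 (M = √(14 + 0*(-⅕)) = √(14 + 0) = √14 ≈ 3.7417)
z = √14/2 ≈ 1.8708
Z(J, y) = y²
4944023 - (Z(z, -25) + (272/250)*S) = 4944023 - ((-25)² + (272/250)*4985) = 4944023 - (625 + (272*(1/250))*4985) = 4944023 - (625 + (136/125)*4985) = 4944023 - (625 + 135592/25) = 4944023 - 1*151217/25 = 4944023 - 151217/25 = 123449358/25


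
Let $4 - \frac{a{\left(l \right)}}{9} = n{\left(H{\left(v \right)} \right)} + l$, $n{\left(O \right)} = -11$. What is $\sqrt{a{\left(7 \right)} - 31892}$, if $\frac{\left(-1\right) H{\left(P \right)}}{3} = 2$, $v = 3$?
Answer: $2 i \sqrt{7955} \approx 178.38 i$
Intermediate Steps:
$H{\left(P \right)} = -6$ ($H{\left(P \right)} = \left(-3\right) 2 = -6$)
$a{\left(l \right)} = 135 - 9 l$ ($a{\left(l \right)} = 36 - 9 \left(-11 + l\right) = 36 - \left(-99 + 9 l\right) = 135 - 9 l$)
$\sqrt{a{\left(7 \right)} - 31892} = \sqrt{\left(135 - 63\right) - 31892} = \sqrt{72 - 31892} = \sqrt{-31820} = 2 i \sqrt{7955}$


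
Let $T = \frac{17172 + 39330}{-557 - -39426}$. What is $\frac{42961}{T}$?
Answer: $\frac{1669851109}{56502} \approx 29554.0$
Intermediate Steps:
$T = \frac{56502}{38869}$ ($T = \frac{56502}{-557 + 39426} = \frac{56502}{38869} \approx 1.4537$)
$\frac{42961}{T} = \frac{42961}{\frac{56502}{38869}} = 42961 \cdot \frac{38869}{56502} = \frac{1669851109}{56502}$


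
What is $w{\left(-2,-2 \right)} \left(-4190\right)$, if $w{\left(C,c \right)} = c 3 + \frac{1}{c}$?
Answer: $27235$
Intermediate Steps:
$w{\left(C,c \right)} = \frac{1}{c} + 3 c$ ($w{\left(C,c \right)} = 3 c + \frac{1}{c} = \frac{1}{c} + 3 c$)
$w{\left(-2,-2 \right)} \left(-4190\right) = \left(\frac{1}{-2} + 3 \left(-2\right)\right) \left(-4190\right) = \left(- \frac{1}{2} - 6\right) \left(-4190\right) = \left(- \frac{13}{2}\right) \left(-4190\right) = 27235$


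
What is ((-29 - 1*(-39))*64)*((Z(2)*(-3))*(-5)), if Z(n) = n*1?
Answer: 19200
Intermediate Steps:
Z(n) = n
((-29 - 1*(-39))*64)*((Z(2)*(-3))*(-5)) = ((-29 - 1*(-39))*64)*((2*(-3))*(-5)) = ((-29 + 39)*64)*(-6*(-5)) = (10*64)*30 = 640*30 = 19200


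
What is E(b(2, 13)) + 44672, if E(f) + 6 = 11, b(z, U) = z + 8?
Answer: 44677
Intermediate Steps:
b(z, U) = 8 + z
E(f) = 5 (E(f) = -6 + 11 = 5)
E(b(2, 13)) + 44672 = 5 + 44672 = 44677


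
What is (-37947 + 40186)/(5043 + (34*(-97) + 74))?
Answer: 2239/1819 ≈ 1.2309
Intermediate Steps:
(-37947 + 40186)/(5043 + (34*(-97) + 74)) = 2239/(5043 + (-3298 + 74)) = 2239/(5043 - 3224) = 2239/1819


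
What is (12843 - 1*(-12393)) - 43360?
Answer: -18124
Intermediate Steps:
(12843 - 1*(-12393)) - 43360 = (12843 + 12393) - 43360 = 25236 - 43360 = -18124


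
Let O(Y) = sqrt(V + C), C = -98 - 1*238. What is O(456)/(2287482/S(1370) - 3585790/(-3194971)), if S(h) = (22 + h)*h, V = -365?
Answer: 78114583280*I*sqrt(701)/181367738649 ≈ 11.403*I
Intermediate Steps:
C = -336 (C = -98 - 238 = -336)
S(h) = h*(22 + h)
O(Y) = I*sqrt(701) (O(Y) = sqrt(-365 - 336) = sqrt(-701) = I*sqrt(701))
O(456)/(2287482/S(1370) - 3585790/(-3194971)) = (I*sqrt(701))/(2287482/((1370*(22 + 1370))) - 3585790/(-3194971)) = (I*sqrt(701))/(2287482/((1370*1392)) - 3585790*(-1/3194971)) = (I*sqrt(701))/(2287482/1907040 + 275830/245767) = (I*sqrt(701))/(2287482*(1/1907040) + 275830/245767) = (I*sqrt(701))/(381247/317840 + 275830/245767) = (I*sqrt(701))/(181367738649/78114583280) = (I*sqrt(701))*(78114583280/181367738649) = 78114583280*I*sqrt(701)/181367738649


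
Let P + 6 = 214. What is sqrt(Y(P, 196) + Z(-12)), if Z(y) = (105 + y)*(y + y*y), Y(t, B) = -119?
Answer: sqrt(12157) ≈ 110.26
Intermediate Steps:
P = 208 (P = -6 + 214 = 208)
Z(y) = (105 + y)*(y + y**2)
sqrt(Y(P, 196) + Z(-12)) = sqrt(-119 - 12*(105 + (-12)**2 + 106*(-12))) = sqrt(-119 - 12*(105 + 144 - 1272)) = sqrt(-119 - 12*(-1023)) = sqrt(-119 + 12276) = sqrt(12157)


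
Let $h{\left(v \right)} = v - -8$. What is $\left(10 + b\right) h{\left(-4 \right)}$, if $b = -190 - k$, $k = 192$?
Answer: $-1488$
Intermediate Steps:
$h{\left(v \right)} = 8 + v$ ($h{\left(v \right)} = v + 8 = 8 + v$)
$b = -382$ ($b = -190 - 192 = -382$)
$\left(10 + b\right) h{\left(-4 \right)} = \left(10 - 382\right) \left(8 - 4\right) = \left(-372\right) 4 = -1488$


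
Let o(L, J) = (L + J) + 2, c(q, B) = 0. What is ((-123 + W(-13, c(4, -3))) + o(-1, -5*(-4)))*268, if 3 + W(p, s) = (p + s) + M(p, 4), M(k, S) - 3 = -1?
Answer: -31088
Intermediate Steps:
M(k, S) = 2 (M(k, S) = 3 - 1 = 2)
o(L, J) = 2 + J + L (o(L, J) = (J + L) + 2 = 2 + J + L)
W(p, s) = -1 + p + s (W(p, s) = -3 + ((p + s) + 2) = -3 + (2 + p + s) = -1 + p + s)
((-123 + W(-13, c(4, -3))) + o(-1, -5*(-4)))*268 = ((-123 + (-1 - 13 + 0)) + (2 - 5*(-4) - 1))*268 = ((-123 - 14) + (2 + 20 - 1))*268 = (-137 + 21)*268 = -116*268 = -31088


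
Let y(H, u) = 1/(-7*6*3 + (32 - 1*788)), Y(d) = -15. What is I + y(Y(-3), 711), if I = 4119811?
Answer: 3633673301/882 ≈ 4.1198e+6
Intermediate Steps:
y(H, u) = -1/882 (y(H, u) = 1/(-42*3 + (32 - 788)) = 1/(-126 - 756) = 1/(-882) = -1/882)
I + y(Y(-3), 711) = 4119811 - 1/882 = 3633673301/882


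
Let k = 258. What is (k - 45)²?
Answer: 45369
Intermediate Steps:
(k - 45)² = (258 - 45)² = 213² = 45369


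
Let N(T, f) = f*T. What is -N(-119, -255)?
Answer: -30345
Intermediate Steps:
N(T, f) = T*f
-N(-119, -255) = -(-119)*(-255) = -1*30345 = -30345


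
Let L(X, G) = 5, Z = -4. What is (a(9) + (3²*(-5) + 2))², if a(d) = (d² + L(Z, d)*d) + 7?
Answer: 8100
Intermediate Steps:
a(d) = 7 + d² + 5*d (a(d) = (d² + 5*d) + 7 = 7 + d² + 5*d)
(a(9) + (3²*(-5) + 2))² = ((7 + 9² + 5*9) + (3²*(-5) + 2))² = ((7 + 81 + 45) + (9*(-5) + 2))² = (133 + (-45 + 2))² = (133 - 43)² = 90² = 8100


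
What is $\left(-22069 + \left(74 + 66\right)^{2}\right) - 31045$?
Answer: $-33514$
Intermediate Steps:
$\left(-22069 + \left(74 + 66\right)^{2}\right) - 31045 = \left(-22069 + 140^{2}\right) - 31045 = \left(-22069 + 19600\right) - 31045 = -2469 - 31045 = -33514$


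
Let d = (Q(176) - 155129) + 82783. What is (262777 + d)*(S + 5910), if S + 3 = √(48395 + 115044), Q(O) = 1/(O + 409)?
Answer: 219350805784/195 + 111402136*√163439/585 ≈ 1.2019e+9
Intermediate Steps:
Q(O) = 1/(409 + O)
d = -42322409/585 (d = (1/(409 + 176) - 155129) + 82783 = (1/585 - 155129) + 82783 = -90750464/585 + 82783 = -42322409/585 ≈ -72346.)
S = -3 + √163439 (S = -3 + √(48395 + 115044) = -3 + √163439 ≈ 401.28)
(262777 + d)*(S + 5910) = (262777 - 42322409/585)*((-3 + √163439) + 5910) = 111402136*(5907 + √163439)/585 = 219350805784/195 + 111402136*√163439/585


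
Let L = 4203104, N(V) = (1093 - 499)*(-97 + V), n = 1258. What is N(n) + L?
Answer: 4892738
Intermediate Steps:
N(V) = -57618 + 594*V (N(V) = 594*(-97 + V) = -57618 + 594*V)
N(n) + L = (-57618 + 594*1258) + 4203104 = (-57618 + 747252) + 4203104 = 689634 + 4203104 = 4892738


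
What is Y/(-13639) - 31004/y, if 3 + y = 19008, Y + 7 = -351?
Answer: -416059766/259209195 ≈ -1.6051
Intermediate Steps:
Y = -358 (Y = -7 - 351 = -358)
y = 19005 (y = -3 + 19008 = 19005)
Y/(-13639) - 31004/y = -358/(-13639) - 31004/19005 = -358*(-1/13639) - 31004*1/19005 = 358/13639 - 31004/19005 = -416059766/259209195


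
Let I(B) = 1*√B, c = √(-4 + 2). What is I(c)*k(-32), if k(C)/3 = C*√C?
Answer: -384*I*2^(¾)*√I ≈ 456.66 - 456.66*I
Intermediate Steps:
k(C) = 3*C^(3/2) (k(C) = 3*(C*√C) = 3*C^(3/2))
c = I*√2 (c = √(-2) = I*√2 ≈ 1.4142*I)
I(B) = √B
I(c)*k(-32) = √(I*√2)*(3*(-32)^(3/2)) = (2^(¼)*√I)*(3*(-128*I*√2)) = (2^(¼)*√I)*(-384*I*√2) = -384*I*2^(¾)*√I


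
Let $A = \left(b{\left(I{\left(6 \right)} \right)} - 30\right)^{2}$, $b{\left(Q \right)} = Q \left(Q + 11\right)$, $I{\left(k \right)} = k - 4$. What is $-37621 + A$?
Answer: $-37605$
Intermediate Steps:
$I{\left(k \right)} = -4 + k$
$b{\left(Q \right)} = Q \left(11 + Q\right)$
$A = 16$ ($A = \left(\left(-4 + 6\right) \left(11 + \left(-4 + 6\right)\right) - 30\right)^{2} = \left(2 \left(11 + 2\right) - 30\right)^{2} = \left(2 \cdot 13 - 30\right)^{2} = \left(26 - 30\right)^{2} = \left(-4\right)^{2} = 16$)
$-37621 + A = -37621 + 16 = -37605$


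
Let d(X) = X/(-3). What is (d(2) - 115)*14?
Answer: -4858/3 ≈ -1619.3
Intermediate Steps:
d(X) = -X/3 (d(X) = X*(-1/3) = -X/3)
(d(2) - 115)*14 = (-1/3*2 - 115)*14 = (-2/3 - 115)*14 = -347/3*14 = -4858/3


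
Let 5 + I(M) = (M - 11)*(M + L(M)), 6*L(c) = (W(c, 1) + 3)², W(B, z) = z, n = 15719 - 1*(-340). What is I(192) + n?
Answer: 153866/3 ≈ 51289.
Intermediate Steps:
n = 16059 (n = 15719 + 340 = 16059)
L(c) = 8/3 (L(c) = (1 + 3)²/6 = (⅙)*4² = (⅙)*16 = 8/3)
I(M) = -5 + (-11 + M)*(8/3 + M) (I(M) = -5 + (M - 11)*(M + 8/3) = -5 + (-11 + M)*(8/3 + M))
I(192) + n = (-103/3 + 192² - 25/3*192) + 16059 = (-103/3 + 36864 - 1600) + 16059 = 105689/3 + 16059 = 153866/3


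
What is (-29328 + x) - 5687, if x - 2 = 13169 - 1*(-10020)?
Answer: -11824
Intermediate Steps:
x = 23191 (x = 2 + (13169 - 1*(-10020)) = 2 + (13169 + 10020) = 2 + 23189 = 23191)
(-29328 + x) - 5687 = (-29328 + 23191) - 5687 = -6137 - 5687 = -11824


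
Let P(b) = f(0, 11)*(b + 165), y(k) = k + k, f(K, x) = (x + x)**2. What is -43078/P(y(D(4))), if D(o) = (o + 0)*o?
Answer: -21539/47674 ≈ -0.45180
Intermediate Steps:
D(o) = o**2 (D(o) = o*o = o**2)
f(K, x) = 4*x**2 (f(K, x) = (2*x)**2 = 4*x**2)
y(k) = 2*k
P(b) = 79860 + 484*b (P(b) = (4*11**2)*(b + 165) = (4*121)*(165 + b) = 484*(165 + b) = 79860 + 484*b)
-43078/P(y(D(4))) = -43078/(79860 + 484*(2*4**2)) = -43078/(79860 + 484*(2*16)) = -43078/(79860 + 484*32) = -43078/(79860 + 15488) = -43078/95348 = -43078*1/95348 = -21539/47674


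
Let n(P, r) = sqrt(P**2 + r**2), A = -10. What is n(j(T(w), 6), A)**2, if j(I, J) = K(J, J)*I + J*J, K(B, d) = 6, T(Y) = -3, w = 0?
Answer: 424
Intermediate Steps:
j(I, J) = J**2 + 6*I (j(I, J) = 6*I + J*J = 6*I + J**2 = J**2 + 6*I)
n(j(T(w), 6), A)**2 = (sqrt((6**2 + 6*(-3))**2 + (-10)**2))**2 = (sqrt((36 - 18)**2 + 100))**2 = (sqrt(18**2 + 100))**2 = (sqrt(324 + 100))**2 = (sqrt(424))**2 = (2*sqrt(106))**2 = 424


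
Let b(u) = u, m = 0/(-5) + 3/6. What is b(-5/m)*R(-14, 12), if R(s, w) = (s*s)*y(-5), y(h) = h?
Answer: 9800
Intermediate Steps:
m = ½ (m = 0*(-⅕) + 3*(⅙) = 0 + ½ = ½ ≈ 0.50000)
R(s, w) = -5*s² (R(s, w) = (s*s)*(-5) = s²*(-5) = -5*s²)
b(-5/m)*R(-14, 12) = (-5/½)*(-5*(-14)²) = (-5*2)*(-5*196) = -10*(-980) = 9800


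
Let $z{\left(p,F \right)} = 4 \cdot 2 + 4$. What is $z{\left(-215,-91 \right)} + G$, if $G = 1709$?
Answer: $1721$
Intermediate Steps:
$z{\left(p,F \right)} = 12$ ($z{\left(p,F \right)} = 8 + 4 = 12$)
$z{\left(-215,-91 \right)} + G = 12 + 1709 = 1721$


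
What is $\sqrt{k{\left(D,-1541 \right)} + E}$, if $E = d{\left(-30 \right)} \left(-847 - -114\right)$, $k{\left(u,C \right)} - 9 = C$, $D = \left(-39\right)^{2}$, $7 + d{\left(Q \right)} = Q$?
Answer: $\sqrt{25589} \approx 159.97$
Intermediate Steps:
$d{\left(Q \right)} = -7 + Q$
$D = 1521$
$k{\left(u,C \right)} = 9 + C$
$E = 27121$ ($E = \left(-7 - 30\right) \left(-847 - -114\right) = - 37 \left(-847 + \left(-322 + 436\right)\right) = - 37 \left(-847 + 114\right) = \left(-37\right) \left(-733\right) = 27121$)
$\sqrt{k{\left(D,-1541 \right)} + E} = \sqrt{\left(9 - 1541\right) + 27121} = \sqrt{-1532 + 27121} = \sqrt{25589}$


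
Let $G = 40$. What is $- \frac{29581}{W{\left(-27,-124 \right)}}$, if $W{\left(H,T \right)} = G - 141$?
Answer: $\frac{29581}{101} \approx 292.88$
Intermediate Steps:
$W{\left(H,T \right)} = -101$ ($W{\left(H,T \right)} = 40 - 141 = -101$)
$- \frac{29581}{W{\left(-27,-124 \right)}} = - \frac{29581}{-101} = \left(-29581\right) \left(- \frac{1}{101}\right) = \frac{29581}{101}$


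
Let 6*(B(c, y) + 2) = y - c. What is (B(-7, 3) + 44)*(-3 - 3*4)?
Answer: -655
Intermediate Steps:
B(c, y) = -2 - c/6 + y/6 (B(c, y) = -2 + (y - c)/6 = -2 + (-c/6 + y/6) = -2 - c/6 + y/6)
(B(-7, 3) + 44)*(-3 - 3*4) = ((-2 - ⅙*(-7) + (⅙)*3) + 44)*(-3 - 3*4) = ((-2 + 7/6 + ½) + 44)*(-3 - 12) = (-⅓ + 44)*(-15) = (131/3)*(-15) = -655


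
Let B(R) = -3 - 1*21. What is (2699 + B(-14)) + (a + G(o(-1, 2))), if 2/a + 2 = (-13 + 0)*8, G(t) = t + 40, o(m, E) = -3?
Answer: 143735/53 ≈ 2712.0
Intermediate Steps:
G(t) = 40 + t
a = -1/53 (a = 2/(-2 + (-13 + 0)*8) = 2/(-2 - 13*8) = 2/(-2 - 104) = 2/(-106) = 2*(-1/106) = -1/53 ≈ -0.018868)
B(R) = -24 (B(R) = -3 - 21 = -24)
(2699 + B(-14)) + (a + G(o(-1, 2))) = (2699 - 24) + (-1/53 + (40 - 3)) = 2675 + (-1/53 + 37) = 2675 + 1960/53 = 143735/53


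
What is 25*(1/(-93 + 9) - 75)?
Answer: -157525/84 ≈ -1875.3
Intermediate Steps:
25*(1/(-93 + 9) - 75) = 25*(1/(-84) - 75) = 25*(-1/84 - 75) = 25*(-6301/84) = -157525/84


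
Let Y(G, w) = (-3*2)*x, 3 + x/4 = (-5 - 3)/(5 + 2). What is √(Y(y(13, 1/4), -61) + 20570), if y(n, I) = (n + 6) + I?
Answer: √1012802/7 ≈ 143.77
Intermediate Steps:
x = -116/7 (x = -12 + 4*((-5 - 3)/(5 + 2)) = -12 + 4*(-8/7) = -12 - 32/7 = -116/7 ≈ -16.571)
y(n, I) = 6 + I + n (y(n, I) = (6 + n) + I = 6 + I + n)
Y(G, w) = 696/7 (Y(G, w) = -3*2*(-116/7) = -6*(-116/7) = 696/7)
√(Y(y(13, 1/4), -61) + 20570) = √(696/7 + 20570) = √(144686/7) = √1012802/7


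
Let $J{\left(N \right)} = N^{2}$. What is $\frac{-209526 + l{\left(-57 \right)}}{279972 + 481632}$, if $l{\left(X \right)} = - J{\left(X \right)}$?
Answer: $- \frac{70925}{253868} \approx -0.27938$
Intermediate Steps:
$l{\left(X \right)} = - X^{2}$
$\frac{-209526 + l{\left(-57 \right)}}{279972 + 481632} = \frac{-209526 - \left(-57\right)^{2}}{279972 + 481632} = \frac{-209526 - 3249}{761604} = \left(-209526 - 3249\right) \frac{1}{761604} = \left(-212775\right) \frac{1}{761604} = - \frac{70925}{253868}$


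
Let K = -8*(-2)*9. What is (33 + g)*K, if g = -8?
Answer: 3600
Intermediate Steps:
K = 144 (K = 16*9 = 144)
(33 + g)*K = (33 - 8)*144 = 25*144 = 3600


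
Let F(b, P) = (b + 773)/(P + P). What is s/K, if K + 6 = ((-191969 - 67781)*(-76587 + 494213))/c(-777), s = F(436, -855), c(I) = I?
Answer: -104377/20610886279220 ≈ -5.0642e-9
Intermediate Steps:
F(b, P) = (773 + b)/(2*P) (F(b, P) = (773 + b)/((2*P)) = (773 + b)*(1/(2*P)) = (773 + b)/(2*P))
s = -403/570 (s = (½)*(773 + 436)/(-855) = (½)*(-1/855)*1209 = -403/570 ≈ -0.70702)
K = 108478348838/777 (K = -6 + ((-191969 - 67781)*(-76587 + 494213))/(-777) = -6 - 259750*417626*(-1/777) = -6 - 108478353500*(-1/777) = -6 + 108478353500/777 = 108478348838/777 ≈ 1.3961e+8)
s/K = -403/(570*108478348838/777) = -403/570*777/108478348838 = -104377/20610886279220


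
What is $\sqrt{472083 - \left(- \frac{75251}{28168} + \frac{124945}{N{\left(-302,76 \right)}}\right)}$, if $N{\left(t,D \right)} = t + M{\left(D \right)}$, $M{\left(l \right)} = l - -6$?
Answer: $\frac{9 \sqrt{140053948531266}}{154924} \approx 687.5$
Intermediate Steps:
$M{\left(l \right)} = 6 + l$ ($M{\left(l \right)} = l + 6 = 6 + l$)
$N{\left(t,D \right)} = 6 + D + t$ ($N{\left(t,D \right)} = t + \left(6 + D\right) = 6 + D + t$)
$\sqrt{472083 - \left(- \frac{75251}{28168} + \frac{124945}{N{\left(-302,76 \right)}}\right)} = \sqrt{472083 - \left(- \frac{75251}{28168} + \frac{124945}{6 + 76 - 302}\right)} = \sqrt{472083 - \left(- \frac{75251}{28168} + \frac{124945}{-220}\right)} = \sqrt{472083 + \left(\frac{75251}{28168} - - \frac{24989}{44}\right)} = \sqrt{472083 + \left(\frac{75251}{28168} + \frac{24989}{44}\right)} = \sqrt{472083 + \frac{176800299}{309848}} = \sqrt{\frac{146450773683}{309848}} = \frac{9 \sqrt{140053948531266}}{154924}$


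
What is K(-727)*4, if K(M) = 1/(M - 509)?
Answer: -1/309 ≈ -0.0032362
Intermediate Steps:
K(M) = 1/(-509 + M)
K(-727)*4 = 4/(-509 - 727) = 4/(-1236) = -1/1236*4 = -1/309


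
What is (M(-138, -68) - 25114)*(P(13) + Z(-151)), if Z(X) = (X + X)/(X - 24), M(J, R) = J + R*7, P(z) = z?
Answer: -66301056/175 ≈ -3.7886e+5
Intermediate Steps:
M(J, R) = J + 7*R
Z(X) = 2*X/(-24 + X) (Z(X) = (2*X)/(-24 + X) = 2*X/(-24 + X))
(M(-138, -68) - 25114)*(P(13) + Z(-151)) = ((-138 + 7*(-68)) - 25114)*(13 + 2*(-151)/(-24 - 151)) = ((-138 - 476) - 25114)*(13 + 2*(-151)/(-175)) = (-614 - 25114)*(13 + 2*(-151)*(-1/175)) = -25728*(13 + 302/175) = -25728*2577/175 = -66301056/175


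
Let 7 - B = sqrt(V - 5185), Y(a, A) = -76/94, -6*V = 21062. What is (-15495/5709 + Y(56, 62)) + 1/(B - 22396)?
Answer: 3*(-105023*sqrt(78258) + 7054169282*I)/(89441*(sqrt(78258) - 67167*I)) ≈ -3.5227 + 1.8602e-7*I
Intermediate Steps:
V = -10531/3 (V = -1/6*21062 = -10531/3 ≈ -3510.3)
Y(a, A) = -38/47 (Y(a, A) = -76*1/94 = -38/47)
B = 7 - I*sqrt(78258)/3 (B = 7 - sqrt(-10531/3 - 5185) = 7 - sqrt(-26086/3) = 7 - I*sqrt(78258)/3 ≈ 7.0 - 93.249*I)
(-15495/5709 + Y(56, 62)) + 1/(B - 22396) = (-15495/5709 - 38/47) + 1/((7 - I*sqrt(78258)/3) - 22396) = (-15495*1/5709 - 38/47) + 1/(-22389 - I*sqrt(78258)/3) = (-5165/1903 - 38/47) + 1/(-22389 - I*sqrt(78258)/3) = -315069/89441 + 1/(-22389 - I*sqrt(78258)/3)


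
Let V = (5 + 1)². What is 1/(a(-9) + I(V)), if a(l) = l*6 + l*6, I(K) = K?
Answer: -1/72 ≈ -0.013889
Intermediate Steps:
V = 36 (V = 6² = 36)
a(l) = 12*l (a(l) = 6*l + 6*l = 12*l)
1/(a(-9) + I(V)) = 1/(12*(-9) + 36) = 1/(-108 + 36) = 1/(-72) = -1/72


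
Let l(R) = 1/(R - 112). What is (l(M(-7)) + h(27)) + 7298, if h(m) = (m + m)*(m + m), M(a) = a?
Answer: 1215465/119 ≈ 10214.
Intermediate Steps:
l(R) = 1/(-112 + R)
h(m) = 4*m**2 (h(m) = (2*m)*(2*m) = 4*m**2)
(l(M(-7)) + h(27)) + 7298 = (1/(-112 - 7) + 4*27**2) + 7298 = (1/(-119) + 4*729) + 7298 = (-1/119 + 2916) + 7298 = 347003/119 + 7298 = 1215465/119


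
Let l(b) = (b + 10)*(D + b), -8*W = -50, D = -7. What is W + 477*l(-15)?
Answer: 209905/4 ≈ 52476.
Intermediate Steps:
W = 25/4 (W = -1/8*(-50) = 25/4 ≈ 6.2500)
l(b) = (-7 + b)*(10 + b) (l(b) = (b + 10)*(-7 + b) = (10 + b)*(-7 + b) = (-7 + b)*(10 + b))
W + 477*l(-15) = 25/4 + 477*(-70 + (-15)**2 + 3*(-15)) = 25/4 + 477*(-70 + 225 - 45) = 25/4 + 477*110 = 25/4 + 52470 = 209905/4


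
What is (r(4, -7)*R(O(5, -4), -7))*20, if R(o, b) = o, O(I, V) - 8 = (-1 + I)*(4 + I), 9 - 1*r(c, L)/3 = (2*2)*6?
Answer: -39600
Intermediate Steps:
r(c, L) = -45 (r(c, L) = 27 - 3*2*2*6 = 27 - 12*6 = 27 - 3*24 = 27 - 72 = -45)
O(I, V) = 8 + (-1 + I)*(4 + I)
(r(4, -7)*R(O(5, -4), -7))*20 = -45*(4 + 5² + 3*5)*20 = -45*(4 + 25 + 15)*20 = -45*44*20 = -1980*20 = -39600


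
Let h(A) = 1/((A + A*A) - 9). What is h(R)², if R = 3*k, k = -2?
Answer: 1/441 ≈ 0.0022676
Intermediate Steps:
R = -6 (R = 3*(-2) = -6)
h(A) = 1/(-9 + A + A²) (h(A) = 1/((A + A²) - 9) = 1/(-9 + A + A²))
h(R)² = (1/(-9 - 6 + (-6)²))² = (1/(-9 - 6 + 36))² = (1/21)² = 1/441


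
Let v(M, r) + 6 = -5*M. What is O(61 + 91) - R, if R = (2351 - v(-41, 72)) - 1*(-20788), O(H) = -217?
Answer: -23157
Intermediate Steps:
v(M, r) = -6 - 5*M
R = 22940 (R = (2351 - (-6 - 5*(-41))) - 1*(-20788) = (2351 - (-6 + 205)) + 20788 = (2351 - 1*199) + 20788 = (2351 - 199) + 20788 = 2152 + 20788 = 22940)
O(61 + 91) - R = -217 - 1*22940 = -217 - 22940 = -23157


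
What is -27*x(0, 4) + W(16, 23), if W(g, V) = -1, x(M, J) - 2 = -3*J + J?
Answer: 161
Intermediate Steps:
x(M, J) = 2 - 2*J (x(M, J) = 2 + (-3*J + J) = 2 - 2*J)
-27*x(0, 4) + W(16, 23) = -27*(2 - 2*4) - 1 = -27*(2 - 8) - 1 = -27*(-6) - 1 = 162 - 1 = 161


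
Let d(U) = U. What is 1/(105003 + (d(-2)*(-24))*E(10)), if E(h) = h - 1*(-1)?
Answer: 1/105531 ≈ 9.4759e-6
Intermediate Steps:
E(h) = 1 + h (E(h) = h + 1 = 1 + h)
1/(105003 + (d(-2)*(-24))*E(10)) = 1/(105003 + (-2*(-24))*(1 + 10)) = 1/(105003 + 48*11) = 1/(105003 + 528) = 1/105531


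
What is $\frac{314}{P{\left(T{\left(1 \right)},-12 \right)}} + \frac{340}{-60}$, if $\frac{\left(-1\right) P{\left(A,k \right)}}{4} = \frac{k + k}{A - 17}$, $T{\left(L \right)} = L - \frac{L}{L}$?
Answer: $- \frac{2941}{48} \approx -61.271$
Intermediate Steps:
$T{\left(L \right)} = -1 + L$ ($T{\left(L \right)} = L - 1 = -1 + L$)
$P{\left(A,k \right)} = - \frac{8 k}{-17 + A}$ ($P{\left(A,k \right)} = - 4 \frac{k + k}{A - 17} = - 4 \frac{2 k}{-17 + A} = - \frac{8 k}{-17 + A}$)
$\frac{314}{P{\left(T{\left(1 \right)},-12 \right)}} + \frac{340}{-60} = \frac{314}{\left(-8\right) \left(-12\right) \frac{1}{-17 + \left(-1 + 1\right)}} + \frac{340}{-60} = \frac{314}{\left(-8\right) \left(-12\right) \frac{1}{-17 + 0}} + 340 \left(- \frac{1}{60}\right) = \frac{314}{\left(-8\right) \left(-12\right) \frac{1}{-17}} - \frac{17}{3} = \frac{314}{\left(-8\right) \left(-12\right) \left(- \frac{1}{17}\right)} - \frac{17}{3} = \frac{314}{- \frac{96}{17}} - \frac{17}{3} = 314 \left(- \frac{17}{96}\right) - \frac{17}{3} = - \frac{2669}{48} - \frac{17}{3} = - \frac{2941}{48}$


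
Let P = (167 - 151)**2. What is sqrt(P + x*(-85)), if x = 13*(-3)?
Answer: sqrt(3571) ≈ 59.758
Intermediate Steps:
x = -39
P = 256 (P = 16**2 = 256)
sqrt(P + x*(-85)) = sqrt(256 - 39*(-85)) = sqrt(256 + 3315) = sqrt(3571)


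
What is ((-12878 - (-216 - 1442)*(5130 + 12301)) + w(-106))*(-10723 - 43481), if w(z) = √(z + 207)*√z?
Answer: -1565829974880 - 54204*I*√10706 ≈ -1.5658e+12 - 5.6085e+6*I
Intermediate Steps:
w(z) = √z*√(207 + z) (w(z) = √(207 + z)*√z = √z*√(207 + z))
((-12878 - (-216 - 1442)*(5130 + 12301)) + w(-106))*(-10723 - 43481) = ((-12878 - (-216 - 1442)*(5130 + 12301)) + √(-106)*√(207 - 106))*(-10723 - 43481) = ((-12878 - (-1658)*17431) + (I*√106)*√101)*(-54204) = ((-12878 - 1*(-28900598)) + I*√10706)*(-54204) = ((-12878 + 28900598) + I*√10706)*(-54204) = (28887720 + I*√10706)*(-54204) = -1565829974880 - 54204*I*√10706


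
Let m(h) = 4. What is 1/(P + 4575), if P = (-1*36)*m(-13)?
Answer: 1/4431 ≈ 0.00022568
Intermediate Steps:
P = -144 (P = -1*36*4 = -36*4 = -144)
1/(P + 4575) = 1/(-144 + 4575) = 1/4431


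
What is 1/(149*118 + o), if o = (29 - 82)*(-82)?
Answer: 1/21928 ≈ 4.5604e-5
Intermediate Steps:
o = 4346 (o = -53*(-82) = 4346)
1/(149*118 + o) = 1/(149*118 + 4346) = 1/(17582 + 4346) = 1/21928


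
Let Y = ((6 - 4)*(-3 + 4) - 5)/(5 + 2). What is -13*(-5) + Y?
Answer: 452/7 ≈ 64.571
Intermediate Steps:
Y = -3/7 (Y = (2*1 - 5)/7 = (2 - 5)*(1/7) = -3*1/7 = -3/7 ≈ -0.42857)
-13*(-5) + Y = -13*(-5) - 3/7 = 65 - 3/7 = 452/7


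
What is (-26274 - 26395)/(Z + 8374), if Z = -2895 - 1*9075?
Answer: 1699/116 ≈ 14.647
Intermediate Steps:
Z = -11970 (Z = -2895 - 9075 = -11970)
(-26274 - 26395)/(Z + 8374) = (-26274 - 26395)/(-11970 + 8374) = -52669/(-3596) = -52669*(-1/3596) = 1699/116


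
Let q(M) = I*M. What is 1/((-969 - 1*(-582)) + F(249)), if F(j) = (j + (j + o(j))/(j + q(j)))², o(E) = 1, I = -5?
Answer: 248004/15249533581 ≈ 1.6263e-5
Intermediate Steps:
q(M) = -5*M
F(j) = (j - (1 + j)/(4*j))² (F(j) = (j + (j + 1)/(j - 5*j))² = (j + (1 + j)/((-4*j)))² = (j + (1 + j)*(-1/(4*j)))² = (j - (1 + j)/(4*j))²)
1/((-969 - 1*(-582)) + F(249)) = 1/((-969 - 1*(-582)) + (1/16)*(1 + 249 - 4*249²)²/249²) = 1/((-969 + 582) + (1/16)*(1/62001)*(1 + 249 - 4*62001)²) = 1/(-387 + (1/16)*(1/62001)*(1 + 249 - 248004)²) = 1/(-387 + (1/16)*(1/62001)*(-247754)²) = 1/(-387 + (1/16)*(1/62001)*61382044516) = 1/(-387 + 15345511129/248004) = 1/(15249533581/248004) = 248004/15249533581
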